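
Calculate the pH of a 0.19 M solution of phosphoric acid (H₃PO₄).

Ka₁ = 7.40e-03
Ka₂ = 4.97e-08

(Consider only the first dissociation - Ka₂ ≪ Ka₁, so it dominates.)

First dissociation dominates. From Ka₁ = [H⁺][HA⁻]/[H₂A], x² + Ka₁·x − Ka₁·C = 0 with C = 0.19 M and Ka₁ = 7.40e-03. Solving: [H⁺] = (−Ka₁ + √(Ka₁² + 4·Ka₁·C)) / 2 = 3.3979e-02 M. pH = -log(3.3979e-02) = 1.47.

pH = 1.47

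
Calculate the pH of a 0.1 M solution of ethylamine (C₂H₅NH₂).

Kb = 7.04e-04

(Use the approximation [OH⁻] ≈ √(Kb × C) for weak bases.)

[OH⁻] = √(Kb × C) = √(7.04e-04 × 0.1) = 8.3905e-03. pOH = 2.08, pH = 14 - pOH

pH = 11.92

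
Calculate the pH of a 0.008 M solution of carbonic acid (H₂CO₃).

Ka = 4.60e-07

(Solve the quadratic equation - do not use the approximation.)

x² + Ka×x - Ka×C = 0. Using quadratic formula: [H⁺] = 6.0433e-05

pH = 4.22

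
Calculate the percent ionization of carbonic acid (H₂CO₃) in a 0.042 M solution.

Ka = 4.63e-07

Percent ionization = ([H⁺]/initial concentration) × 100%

Using Ka equilibrium: x² + Ka×x - Ka×C = 0. Solving: [H⁺] = 1.3922e-04. Percent = (1.3922e-04/0.042) × 100

Percent ionization = 0.331%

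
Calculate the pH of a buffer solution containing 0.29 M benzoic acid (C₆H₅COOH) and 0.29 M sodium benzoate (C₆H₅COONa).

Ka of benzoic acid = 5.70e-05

pKa = -log(5.70e-05) = 4.24. pH = pKa + log([A⁻]/[HA]) = 4.24 + log(0.29/0.29)

pH = 4.24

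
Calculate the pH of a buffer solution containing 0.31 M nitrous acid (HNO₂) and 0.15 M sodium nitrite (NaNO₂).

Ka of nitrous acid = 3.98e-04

pKa = -log(3.98e-04) = 3.40. pH = pKa + log([A⁻]/[HA]) = 3.40 + log(0.15/0.31)

pH = 3.08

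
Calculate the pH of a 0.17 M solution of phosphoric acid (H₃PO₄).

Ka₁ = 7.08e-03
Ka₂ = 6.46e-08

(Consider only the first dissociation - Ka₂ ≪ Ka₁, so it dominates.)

First dissociation dominates. From Ka₁ = [H⁺][HA⁻]/[H₂A], x² + Ka₁·x − Ka₁·C = 0 with C = 0.17 M and Ka₁ = 7.08e-03. Solving: [H⁺] = (−Ka₁ + √(Ka₁² + 4·Ka₁·C)) / 2 = 3.1333e-02 M. pH = -log(3.1333e-02) = 1.50.

pH = 1.50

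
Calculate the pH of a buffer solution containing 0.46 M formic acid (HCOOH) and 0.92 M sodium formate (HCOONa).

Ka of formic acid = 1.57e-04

pKa = -log(1.57e-04) = 3.80. pH = pKa + log([A⁻]/[HA]) = 3.80 + log(0.92/0.46)

pH = 4.11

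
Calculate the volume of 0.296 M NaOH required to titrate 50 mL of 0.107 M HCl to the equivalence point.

At equivalence: moles acid = moles base. moles HCl = 0.107 × 50/1000 = 0.00535 mol. V_base = moles / 0.296 × 1000 = 18.1 mL.

V_{base} = 18.1 mL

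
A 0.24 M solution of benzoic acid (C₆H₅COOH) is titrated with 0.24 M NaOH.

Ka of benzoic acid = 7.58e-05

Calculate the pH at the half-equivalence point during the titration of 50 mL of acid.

At half-equivalence [HA] = [A⁻], so Henderson-Hasselbalch gives pH = pKa = -log(7.58e-05) = 4.12.

pH = pKa = 4.12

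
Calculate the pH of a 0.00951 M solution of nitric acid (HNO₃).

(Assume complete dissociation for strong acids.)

[H⁺] = 0.00951 M for strong acid. pH = -log[H⁺] = -log(0.00951)

pH = 2.02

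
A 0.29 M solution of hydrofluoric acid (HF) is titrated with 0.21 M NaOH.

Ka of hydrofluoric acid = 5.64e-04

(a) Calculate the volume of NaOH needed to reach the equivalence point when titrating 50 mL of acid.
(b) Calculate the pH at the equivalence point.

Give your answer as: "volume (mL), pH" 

moles acid = 0.29 × 50/1000 = 0.0145 mol; V_base = moles/0.21 × 1000 = 69.0 mL. At equivalence only the conjugate base is present: [A⁻] = 0.0145/0.119 = 1.2180e-01 M. Kb = Kw/Ka = 1.77e-11; [OH⁻] = √(Kb × [A⁻]) = 1.4695e-06; pOH = 5.83; pH = 14 - pOH = 8.17.

V = 69.0 mL, pH = 8.17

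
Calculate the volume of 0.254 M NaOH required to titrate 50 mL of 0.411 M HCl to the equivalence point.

At equivalence: moles acid = moles base. moles HCl = 0.411 × 50/1000 = 0.02055 mol. V_base = moles / 0.254 × 1000 = 80.9 mL.

V_{base} = 80.9 mL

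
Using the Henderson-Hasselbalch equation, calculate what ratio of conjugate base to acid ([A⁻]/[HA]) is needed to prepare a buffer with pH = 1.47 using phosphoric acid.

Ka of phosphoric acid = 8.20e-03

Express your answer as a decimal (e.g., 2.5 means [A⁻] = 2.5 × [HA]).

pKa = -log(8.20e-03) = 2.0862. pH = pKa + log([A⁻]/[HA]), so log([A⁻]/[HA]) = pH − pKa = 1.47 − 2.0862 = -0.6162. [A⁻]/[HA] = 10^(-0.6162) = 0.242

[A⁻]/[HA] = 0.242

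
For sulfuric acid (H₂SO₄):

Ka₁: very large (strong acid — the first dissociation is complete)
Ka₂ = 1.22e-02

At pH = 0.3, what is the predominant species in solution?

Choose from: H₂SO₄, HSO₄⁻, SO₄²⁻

The first dissociation is complete, so H₂SO₄ itself is never the predominant species in water; pKa₂ = -log(1.22e-02) = 1.91. For a polyprotic acid the predominant species crosses at each pKa: below pKa_n the protonated form dominates, above it the deprotonated form does. At pH = 0.3, the predominant species is HSO₄⁻.

HSO₄⁻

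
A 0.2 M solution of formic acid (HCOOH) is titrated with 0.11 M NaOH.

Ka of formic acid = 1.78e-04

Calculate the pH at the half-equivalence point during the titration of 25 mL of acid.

At half-equivalence [HA] = [A⁻], so Henderson-Hasselbalch gives pH = pKa = -log(1.78e-04) = 3.75.

pH = pKa = 3.75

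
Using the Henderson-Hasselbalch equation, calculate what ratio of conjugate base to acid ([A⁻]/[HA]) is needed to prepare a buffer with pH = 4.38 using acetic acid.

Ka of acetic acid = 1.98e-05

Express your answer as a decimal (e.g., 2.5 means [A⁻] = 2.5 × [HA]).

pKa = -log(1.98e-05) = 4.7033. pH = pKa + log([A⁻]/[HA]), so log([A⁻]/[HA]) = pH − pKa = 4.38 − 4.7033 = -0.3233. [A⁻]/[HA] = 10^(-0.3233) = 0.475

[A⁻]/[HA] = 0.475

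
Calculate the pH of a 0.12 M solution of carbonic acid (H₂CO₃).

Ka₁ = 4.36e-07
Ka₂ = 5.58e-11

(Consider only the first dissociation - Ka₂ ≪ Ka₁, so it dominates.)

First dissociation dominates. From Ka₁ = [H⁺][HA⁻]/[H₂A], x² + Ka₁·x − Ka₁·C = 0 with C = 0.12 M and Ka₁ = 4.36e-07. Solving: [H⁺] = (−Ka₁ + √(Ka₁² + 4·Ka₁·C)) / 2 = 2.2852e-04 M. pH = -log(2.2852e-04) = 3.64.

pH = 3.64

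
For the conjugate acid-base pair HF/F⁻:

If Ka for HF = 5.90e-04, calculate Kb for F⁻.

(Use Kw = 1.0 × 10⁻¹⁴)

For a conjugate pair Ka × Kb = Kw, so Kb = Kw/Ka = 1.0 × 10⁻¹⁴ / 5.90e-04 = 1.69e-11.

K_b = 1.69e-11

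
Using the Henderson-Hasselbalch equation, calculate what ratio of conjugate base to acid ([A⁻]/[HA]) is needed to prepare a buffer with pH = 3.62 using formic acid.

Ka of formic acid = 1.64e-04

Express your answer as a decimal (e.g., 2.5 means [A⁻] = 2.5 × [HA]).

pKa = -log(1.64e-04) = 3.7852. pH = pKa + log([A⁻]/[HA]), so log([A⁻]/[HA]) = pH − pKa = 3.62 − 3.7852 = -0.1652. [A⁻]/[HA] = 10^(-0.1652) = 0.684

[A⁻]/[HA] = 0.684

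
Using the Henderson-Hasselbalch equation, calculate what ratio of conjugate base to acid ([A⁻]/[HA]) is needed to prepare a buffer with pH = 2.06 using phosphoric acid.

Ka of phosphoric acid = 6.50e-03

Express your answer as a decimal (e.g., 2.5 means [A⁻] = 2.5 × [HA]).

pKa = -log(6.50e-03) = 2.1871. pH = pKa + log([A⁻]/[HA]), so log([A⁻]/[HA]) = pH − pKa = 2.06 − 2.1871 = -0.1271. [A⁻]/[HA] = 10^(-0.1271) = 0.746

[A⁻]/[HA] = 0.746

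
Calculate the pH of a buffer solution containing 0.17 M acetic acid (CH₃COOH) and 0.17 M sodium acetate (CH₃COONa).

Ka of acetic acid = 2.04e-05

pKa = -log(2.04e-05) = 4.69. pH = pKa + log([A⁻]/[HA]) = 4.69 + log(0.17/0.17)

pH = 4.69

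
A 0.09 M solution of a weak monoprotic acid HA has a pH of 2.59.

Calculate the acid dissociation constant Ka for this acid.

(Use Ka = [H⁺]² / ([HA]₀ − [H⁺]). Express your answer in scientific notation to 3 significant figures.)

[H⁺] = 10^(−pH) = 10^(−2.59) = 2.570e-03 M. For HA ⇌ H⁺ + A⁻, Ka = [H⁺][A⁻]/[HA] = [H⁺]² / ([HA]₀ − [H⁺]) = (2.570e-03)² / (0.09 − 2.570e-03) = 7.56e-05.

K_a = 7.56e-05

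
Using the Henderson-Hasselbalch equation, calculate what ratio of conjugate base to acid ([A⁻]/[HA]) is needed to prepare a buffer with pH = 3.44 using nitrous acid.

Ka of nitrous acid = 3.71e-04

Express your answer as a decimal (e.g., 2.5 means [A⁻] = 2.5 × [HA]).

pKa = -log(3.71e-04) = 3.4306. pH = pKa + log([A⁻]/[HA]), so log([A⁻]/[HA]) = pH − pKa = 3.44 − 3.4306 = 0.0094. [A⁻]/[HA] = 10^(0.0094) = 1.02

[A⁻]/[HA] = 1.02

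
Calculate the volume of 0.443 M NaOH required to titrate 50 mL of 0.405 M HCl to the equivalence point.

At equivalence: moles acid = moles base. moles HCl = 0.405 × 50/1000 = 0.02025 mol. V_base = moles / 0.443 × 1000 = 45.7 mL.

V_{base} = 45.7 mL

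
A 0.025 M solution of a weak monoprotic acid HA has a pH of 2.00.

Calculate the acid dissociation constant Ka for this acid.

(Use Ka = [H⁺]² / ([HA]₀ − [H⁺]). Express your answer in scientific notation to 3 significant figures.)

[H⁺] = 10^(−pH) = 10^(−2.00) = 1.000e-02 M. For HA ⇌ H⁺ + A⁻, Ka = [H⁺][A⁻]/[HA] = [H⁺]² / ([HA]₀ − [H⁺]) = (1.000e-02)² / (0.025 − 1.000e-02) = 6.67e-03.

K_a = 6.67e-03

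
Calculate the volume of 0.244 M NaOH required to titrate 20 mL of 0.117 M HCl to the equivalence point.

At equivalence: moles acid = moles base. moles HCl = 0.117 × 20/1000 = 0.00234 mol. V_base = moles / 0.244 × 1000 = 9.6 mL.

V_{base} = 9.6 mL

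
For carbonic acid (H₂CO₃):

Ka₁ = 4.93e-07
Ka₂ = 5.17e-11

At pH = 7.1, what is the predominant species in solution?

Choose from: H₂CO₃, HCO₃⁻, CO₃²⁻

pKa₁ = 6.31, pKa₂ = 10.29. For a polyprotic acid the predominant species crosses at each pKa: below pKa_n the protonated form dominates, above it the deprotonated form does. At pH = 7.1, the predominant species is HCO₃⁻.

HCO₃⁻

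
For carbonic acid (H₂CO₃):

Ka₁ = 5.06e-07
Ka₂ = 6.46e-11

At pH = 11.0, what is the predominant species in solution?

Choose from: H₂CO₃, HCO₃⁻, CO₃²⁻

pKa₁ = 6.30, pKa₂ = 10.19. For a polyprotic acid the predominant species crosses at each pKa: below pKa_n the protonated form dominates, above it the deprotonated form does. At pH = 11.0, the predominant species is CO₃²⁻.

CO₃²⁻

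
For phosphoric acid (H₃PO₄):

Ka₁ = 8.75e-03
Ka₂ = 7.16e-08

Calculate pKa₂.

pKa₂ = -log(Ka₂) = -log(7.16e-08) = 7.15.

pK_{a2} = 7.15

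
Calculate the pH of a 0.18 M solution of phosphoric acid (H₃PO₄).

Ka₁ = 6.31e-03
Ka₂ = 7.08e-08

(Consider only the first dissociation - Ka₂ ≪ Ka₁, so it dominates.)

First dissociation dominates. From Ka₁ = [H⁺][HA⁻]/[H₂A], x² + Ka₁·x − Ka₁·C = 0 with C = 0.18 M and Ka₁ = 6.31e-03. Solving: [H⁺] = (−Ka₁ + √(Ka₁² + 4·Ka₁·C)) / 2 = 3.0694e-02 M. pH = -log(3.0694e-02) = 1.51.

pH = 1.51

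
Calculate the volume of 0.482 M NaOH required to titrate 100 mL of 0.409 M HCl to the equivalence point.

At equivalence: moles acid = moles base. moles HCl = 0.409 × 100/1000 = 0.0409 mol. V_base = moles / 0.482 × 1000 = 84.9 mL.

V_{base} = 84.9 mL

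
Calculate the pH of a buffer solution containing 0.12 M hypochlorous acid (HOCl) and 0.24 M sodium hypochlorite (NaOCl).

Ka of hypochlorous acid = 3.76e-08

pKa = -log(3.76e-08) = 7.42. pH = pKa + log([A⁻]/[HA]) = 7.42 + log(0.24/0.12)

pH = 7.73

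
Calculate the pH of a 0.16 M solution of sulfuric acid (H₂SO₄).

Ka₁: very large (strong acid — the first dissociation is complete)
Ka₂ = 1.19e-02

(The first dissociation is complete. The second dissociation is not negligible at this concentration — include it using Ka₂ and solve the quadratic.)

First dissociation is complete: [H⁺]₀ = [HSO₄⁻]₀ = C = 0.16 M. Second dissociation HSO₄⁻ ⇌ H⁺ + SO₄²⁻: let x = [SO₄²⁻]. Ka₂ = (C + x)·x / (C − x) = 1.19e-02 → x² + (C + Ka₂)·x − Ka₂·C = 0 → x² + 0.17190·x − 1.904e-03 = 0. x = (−0.17190 + √(0.17190² + 4 × 1.904e-03)) / 2 = 1.0442e-02 M. [H⁺] = C + x = 0.16 + 1.0442e-02 = 1.7044e-01 M. pH = -log(1.7044e-01) = 0.77.

pH = 0.77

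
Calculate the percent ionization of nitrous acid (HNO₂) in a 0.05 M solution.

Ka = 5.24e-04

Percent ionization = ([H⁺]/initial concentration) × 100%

Using Ka equilibrium: x² + Ka×x - Ka×C = 0. Solving: [H⁺] = 4.8633e-03. Percent = (4.8633e-03/0.05) × 100

Percent ionization = 9.73%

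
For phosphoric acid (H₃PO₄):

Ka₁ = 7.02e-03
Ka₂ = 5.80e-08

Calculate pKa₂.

pKa₂ = -log(Ka₂) = -log(5.80e-08) = 7.24.

pK_{a2} = 7.24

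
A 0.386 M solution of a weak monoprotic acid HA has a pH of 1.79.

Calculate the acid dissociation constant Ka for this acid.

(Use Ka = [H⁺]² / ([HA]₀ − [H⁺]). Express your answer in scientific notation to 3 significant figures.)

[H⁺] = 10^(−pH) = 10^(−1.79) = 1.622e-02 M. For HA ⇌ H⁺ + A⁻, Ka = [H⁺][A⁻]/[HA] = [H⁺]² / ([HA]₀ − [H⁺]) = (1.622e-02)² / (0.386 − 1.622e-02) = 7.11e-04.

K_a = 7.11e-04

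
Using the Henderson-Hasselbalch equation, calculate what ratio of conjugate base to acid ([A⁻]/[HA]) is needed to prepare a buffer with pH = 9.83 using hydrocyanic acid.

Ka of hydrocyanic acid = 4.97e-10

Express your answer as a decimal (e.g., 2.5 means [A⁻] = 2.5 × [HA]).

pKa = -log(4.97e-10) = 9.3036. pH = pKa + log([A⁻]/[HA]), so log([A⁻]/[HA]) = pH − pKa = 9.83 − 9.3036 = 0.5264. [A⁻]/[HA] = 10^(0.5264) = 3.36

[A⁻]/[HA] = 3.36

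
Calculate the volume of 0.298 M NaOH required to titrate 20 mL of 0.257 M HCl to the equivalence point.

At equivalence: moles acid = moles base. moles HCl = 0.257 × 20/1000 = 0.00514 mol. V_base = moles / 0.298 × 1000 = 17.2 mL.

V_{base} = 17.2 mL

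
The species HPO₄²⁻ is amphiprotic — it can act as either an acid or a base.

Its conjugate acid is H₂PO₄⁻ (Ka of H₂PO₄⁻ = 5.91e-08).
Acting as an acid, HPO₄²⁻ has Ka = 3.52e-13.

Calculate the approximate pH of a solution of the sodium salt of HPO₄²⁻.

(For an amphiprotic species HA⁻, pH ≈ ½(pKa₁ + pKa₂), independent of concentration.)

pKa₁ = -log(5.91e-08) = 7.23; pKa₂ = -log(3.52e-13) = 12.45. For an amphiprotic species, pH ≈ ½(pKa₁ + pKa₂) = ½(7.23 + 12.45) = 9.84.

pH = 9.84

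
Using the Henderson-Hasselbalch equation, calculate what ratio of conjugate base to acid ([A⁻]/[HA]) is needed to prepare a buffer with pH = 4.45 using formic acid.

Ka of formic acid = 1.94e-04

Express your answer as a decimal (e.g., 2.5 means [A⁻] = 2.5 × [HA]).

pKa = -log(1.94e-04) = 3.7122. pH = pKa + log([A⁻]/[HA]), so log([A⁻]/[HA]) = pH − pKa = 4.45 − 3.7122 = 0.7378. [A⁻]/[HA] = 10^(0.7378) = 5.47

[A⁻]/[HA] = 5.47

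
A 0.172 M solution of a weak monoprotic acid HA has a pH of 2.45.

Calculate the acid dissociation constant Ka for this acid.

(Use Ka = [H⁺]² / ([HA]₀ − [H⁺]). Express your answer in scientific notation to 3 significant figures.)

[H⁺] = 10^(−pH) = 10^(−2.45) = 3.548e-03 M. For HA ⇌ H⁺ + A⁻, Ka = [H⁺][A⁻]/[HA] = [H⁺]² / ([HA]₀ − [H⁺]) = (3.548e-03)² / (0.172 − 3.548e-03) = 7.47e-05.

K_a = 7.47e-05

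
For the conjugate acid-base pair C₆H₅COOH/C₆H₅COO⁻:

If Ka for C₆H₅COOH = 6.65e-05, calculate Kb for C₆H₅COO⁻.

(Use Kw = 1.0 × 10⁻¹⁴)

For a conjugate pair Ka × Kb = Kw, so Kb = Kw/Ka = 1.0 × 10⁻¹⁴ / 6.65e-05 = 1.50e-10.

K_b = 1.50e-10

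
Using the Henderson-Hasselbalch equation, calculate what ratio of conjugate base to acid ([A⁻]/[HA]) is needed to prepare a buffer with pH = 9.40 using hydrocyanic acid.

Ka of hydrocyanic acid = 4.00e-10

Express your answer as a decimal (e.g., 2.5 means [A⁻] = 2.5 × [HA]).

pKa = -log(4.00e-10) = 9.3979. pH = pKa + log([A⁻]/[HA]), so log([A⁻]/[HA]) = pH − pKa = 9.40 − 9.3979 = 0.0021. [A⁻]/[HA] = 10^(0.0021) = 1.00

[A⁻]/[HA] = 1.00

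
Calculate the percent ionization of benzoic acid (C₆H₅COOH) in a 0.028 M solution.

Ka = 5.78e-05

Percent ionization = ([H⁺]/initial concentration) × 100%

Using Ka equilibrium: x² + Ka×x - Ka×C = 0. Solving: [H⁺] = 1.2436e-03. Percent = (1.2436e-03/0.028) × 100

Percent ionization = 4.44%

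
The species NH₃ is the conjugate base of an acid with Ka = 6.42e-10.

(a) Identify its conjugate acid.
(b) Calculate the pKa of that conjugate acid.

(a) The conjugate acid is formed by adding one H⁺ to NH₃, giving NH₄⁺. (b) pKa = -log(Ka) = -log(6.42e-10) = 9.19.

Conjugate acid: NH₄⁺; pK_a = 9.19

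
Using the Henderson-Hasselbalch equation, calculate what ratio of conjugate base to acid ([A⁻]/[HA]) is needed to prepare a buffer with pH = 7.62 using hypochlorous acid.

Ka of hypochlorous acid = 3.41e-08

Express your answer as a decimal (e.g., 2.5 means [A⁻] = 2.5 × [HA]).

pKa = -log(3.41e-08) = 7.4672. pH = pKa + log([A⁻]/[HA]), so log([A⁻]/[HA]) = pH − pKa = 7.62 − 7.4672 = 0.1528. [A⁻]/[HA] = 10^(0.1528) = 1.42

[A⁻]/[HA] = 1.42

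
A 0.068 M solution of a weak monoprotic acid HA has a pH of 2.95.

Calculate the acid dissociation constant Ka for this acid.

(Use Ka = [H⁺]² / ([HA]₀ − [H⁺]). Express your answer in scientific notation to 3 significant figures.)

[H⁺] = 10^(−pH) = 10^(−2.95) = 1.122e-03 M. For HA ⇌ H⁺ + A⁻, Ka = [H⁺][A⁻]/[HA] = [H⁺]² / ([HA]₀ − [H⁺]) = (1.122e-03)² / (0.068 − 1.122e-03) = 1.88e-05.

K_a = 1.88e-05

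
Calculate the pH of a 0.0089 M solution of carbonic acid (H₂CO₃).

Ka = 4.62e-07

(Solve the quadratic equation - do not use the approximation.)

x² + Ka×x - Ka×C = 0. Using quadratic formula: [H⁺] = 6.3893e-05

pH = 4.19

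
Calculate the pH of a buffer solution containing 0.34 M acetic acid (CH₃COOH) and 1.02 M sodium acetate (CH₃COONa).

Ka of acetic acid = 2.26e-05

pKa = -log(2.26e-05) = 4.65. pH = pKa + log([A⁻]/[HA]) = 4.65 + log(1.02/0.34)

pH = 5.12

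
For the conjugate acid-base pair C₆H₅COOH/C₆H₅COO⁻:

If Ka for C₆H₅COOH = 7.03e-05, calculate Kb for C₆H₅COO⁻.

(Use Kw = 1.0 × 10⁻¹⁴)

For a conjugate pair Ka × Kb = Kw, so Kb = Kw/Ka = 1.0 × 10⁻¹⁴ / 7.03e-05 = 1.42e-10.

K_b = 1.42e-10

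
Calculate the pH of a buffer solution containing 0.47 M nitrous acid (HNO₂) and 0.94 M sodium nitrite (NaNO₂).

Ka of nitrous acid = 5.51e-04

pKa = -log(5.51e-04) = 3.26. pH = pKa + log([A⁻]/[HA]) = 3.26 + log(0.94/0.47)

pH = 3.56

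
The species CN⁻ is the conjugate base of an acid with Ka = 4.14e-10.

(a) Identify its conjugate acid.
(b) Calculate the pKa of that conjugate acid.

(a) The conjugate acid is formed by adding one H⁺ to CN⁻, giving HCN. (b) pKa = -log(Ka) = -log(4.14e-10) = 9.38.

Conjugate acid: HCN; pK_a = 9.38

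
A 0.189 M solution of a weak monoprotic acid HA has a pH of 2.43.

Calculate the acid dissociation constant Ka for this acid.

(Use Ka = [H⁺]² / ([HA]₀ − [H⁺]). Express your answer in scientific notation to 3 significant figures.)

[H⁺] = 10^(−pH) = 10^(−2.43) = 3.715e-03 M. For HA ⇌ H⁺ + A⁻, Ka = [H⁺][A⁻]/[HA] = [H⁺]² / ([HA]₀ − [H⁺]) = (3.715e-03)² / (0.189 − 3.715e-03) = 7.45e-05.

K_a = 7.45e-05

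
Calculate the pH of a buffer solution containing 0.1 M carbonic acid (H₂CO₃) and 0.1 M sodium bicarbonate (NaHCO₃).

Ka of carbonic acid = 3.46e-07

pKa = -log(3.46e-07) = 6.46. pH = pKa + log([A⁻]/[HA]) = 6.46 + log(0.1/0.1)

pH = 6.46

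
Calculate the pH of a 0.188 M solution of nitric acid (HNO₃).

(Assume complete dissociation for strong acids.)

[H⁺] = 0.188 M for strong acid. pH = -log[H⁺] = -log(0.188)

pH = 0.73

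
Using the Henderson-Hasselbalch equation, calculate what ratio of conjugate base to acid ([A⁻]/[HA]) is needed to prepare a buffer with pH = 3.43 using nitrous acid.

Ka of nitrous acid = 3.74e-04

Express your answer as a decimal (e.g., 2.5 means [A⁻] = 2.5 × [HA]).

pKa = -log(3.74e-04) = 3.4271. pH = pKa + log([A⁻]/[HA]), so log([A⁻]/[HA]) = pH − pKa = 3.43 − 3.4271 = 0.0029. [A⁻]/[HA] = 10^(0.0029) = 1.01

[A⁻]/[HA] = 1.01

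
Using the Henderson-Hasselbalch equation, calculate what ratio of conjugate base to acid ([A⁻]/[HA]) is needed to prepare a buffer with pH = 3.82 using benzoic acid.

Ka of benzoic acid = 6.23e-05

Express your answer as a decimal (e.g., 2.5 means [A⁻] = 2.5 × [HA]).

pKa = -log(6.23e-05) = 4.2055. pH = pKa + log([A⁻]/[HA]), so log([A⁻]/[HA]) = pH − pKa = 3.82 − 4.2055 = -0.3855. [A⁻]/[HA] = 10^(-0.3855) = 0.412

[A⁻]/[HA] = 0.412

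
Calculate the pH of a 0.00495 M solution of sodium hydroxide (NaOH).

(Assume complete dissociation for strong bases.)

[OH⁻] = 0.00495 M for strong base. pOH = -log[OH⁻] = 2.31, pH = 14 - pOH

pH = 11.69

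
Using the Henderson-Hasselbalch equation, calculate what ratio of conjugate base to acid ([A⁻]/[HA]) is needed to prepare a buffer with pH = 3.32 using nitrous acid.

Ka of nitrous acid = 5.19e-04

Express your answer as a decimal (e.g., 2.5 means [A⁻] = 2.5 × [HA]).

pKa = -log(5.19e-04) = 3.2848. pH = pKa + log([A⁻]/[HA]), so log([A⁻]/[HA]) = pH − pKa = 3.32 − 3.2848 = 0.0352. [A⁻]/[HA] = 10^(0.0352) = 1.08

[A⁻]/[HA] = 1.08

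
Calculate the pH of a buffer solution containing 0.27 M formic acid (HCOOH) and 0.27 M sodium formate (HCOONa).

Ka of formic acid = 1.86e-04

pKa = -log(1.86e-04) = 3.73. pH = pKa + log([A⁻]/[HA]) = 3.73 + log(0.27/0.27)

pH = 3.73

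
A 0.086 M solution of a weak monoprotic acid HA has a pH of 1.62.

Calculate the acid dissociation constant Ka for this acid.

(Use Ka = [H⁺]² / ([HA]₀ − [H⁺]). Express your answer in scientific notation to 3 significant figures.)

[H⁺] = 10^(−pH) = 10^(−1.62) = 2.399e-02 M. For HA ⇌ H⁺ + A⁻, Ka = [H⁺][A⁻]/[HA] = [H⁺]² / ([HA]₀ − [H⁺]) = (2.399e-02)² / (0.086 − 2.399e-02) = 9.28e-03.

K_a = 9.28e-03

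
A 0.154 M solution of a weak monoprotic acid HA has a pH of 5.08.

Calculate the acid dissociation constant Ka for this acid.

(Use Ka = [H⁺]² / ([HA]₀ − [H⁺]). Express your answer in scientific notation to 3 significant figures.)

[H⁺] = 10^(−pH) = 10^(−5.08) = 8.318e-06 M. For HA ⇌ H⁺ + A⁻, Ka = [H⁺][A⁻]/[HA] = [H⁺]² / ([HA]₀ − [H⁺]) = (8.318e-06)² / (0.154 − 8.318e-06) = 4.49e-10.

K_a = 4.49e-10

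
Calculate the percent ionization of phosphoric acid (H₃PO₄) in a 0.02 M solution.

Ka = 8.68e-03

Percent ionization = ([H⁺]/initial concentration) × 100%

Using Ka equilibrium: x² + Ka×x - Ka×C = 0. Solving: [H⁺] = 9.5321e-03. Percent = (9.5321e-03/0.02) × 100

Percent ionization = 47.7%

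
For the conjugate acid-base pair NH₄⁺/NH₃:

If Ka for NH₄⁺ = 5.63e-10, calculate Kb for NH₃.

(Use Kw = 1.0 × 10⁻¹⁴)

For a conjugate pair Ka × Kb = Kw, so Kb = Kw/Ka = 1.0 × 10⁻¹⁴ / 5.63e-10 = 1.78e-05.

K_b = 1.78e-05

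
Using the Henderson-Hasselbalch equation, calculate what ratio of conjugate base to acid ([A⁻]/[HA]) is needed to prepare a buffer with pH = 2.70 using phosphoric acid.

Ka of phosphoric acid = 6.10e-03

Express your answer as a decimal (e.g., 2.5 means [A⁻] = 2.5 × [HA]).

pKa = -log(6.10e-03) = 2.2147. pH = pKa + log([A⁻]/[HA]), so log([A⁻]/[HA]) = pH − pKa = 2.70 − 2.2147 = 0.4853. [A⁻]/[HA] = 10^(0.4853) = 3.06

[A⁻]/[HA] = 3.06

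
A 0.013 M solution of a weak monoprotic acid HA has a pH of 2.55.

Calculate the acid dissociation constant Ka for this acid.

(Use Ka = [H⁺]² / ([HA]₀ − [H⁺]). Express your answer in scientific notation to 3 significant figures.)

[H⁺] = 10^(−pH) = 10^(−2.55) = 2.818e-03 M. For HA ⇌ H⁺ + A⁻, Ka = [H⁺][A⁻]/[HA] = [H⁺]² / ([HA]₀ − [H⁺]) = (2.818e-03)² / (0.013 − 2.818e-03) = 7.80e-04.

K_a = 7.80e-04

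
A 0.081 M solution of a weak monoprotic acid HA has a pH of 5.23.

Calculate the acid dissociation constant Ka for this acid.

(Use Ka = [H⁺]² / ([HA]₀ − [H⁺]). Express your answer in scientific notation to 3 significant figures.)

[H⁺] = 10^(−pH) = 10^(−5.23) = 5.888e-06 M. For HA ⇌ H⁺ + A⁻, Ka = [H⁺][A⁻]/[HA] = [H⁺]² / ([HA]₀ − [H⁺]) = (5.888e-06)² / (0.081 − 5.888e-06) = 4.28e-10.

K_a = 4.28e-10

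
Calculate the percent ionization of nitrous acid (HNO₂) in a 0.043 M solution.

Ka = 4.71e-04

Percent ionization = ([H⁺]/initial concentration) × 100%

Using Ka equilibrium: x² + Ka×x - Ka×C = 0. Solving: [H⁺] = 4.2710e-03. Percent = (4.2710e-03/0.043) × 100

Percent ionization = 9.93%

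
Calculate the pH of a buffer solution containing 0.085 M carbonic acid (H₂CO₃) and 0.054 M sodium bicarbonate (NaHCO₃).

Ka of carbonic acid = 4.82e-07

pKa = -log(4.82e-07) = 6.32. pH = pKa + log([A⁻]/[HA]) = 6.32 + log(0.054/0.085)

pH = 6.12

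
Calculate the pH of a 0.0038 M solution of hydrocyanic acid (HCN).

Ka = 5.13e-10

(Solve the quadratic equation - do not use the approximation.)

x² + Ka×x - Ka×C = 0. Using quadratic formula: [H⁺] = 1.3960e-06

pH = 5.86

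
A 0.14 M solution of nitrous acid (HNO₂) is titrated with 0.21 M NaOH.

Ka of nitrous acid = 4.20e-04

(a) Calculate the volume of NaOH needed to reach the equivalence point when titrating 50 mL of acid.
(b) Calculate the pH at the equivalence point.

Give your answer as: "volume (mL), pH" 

moles acid = 0.14 × 50/1000 = 0.007 mol; V_base = moles/0.21 × 1000 = 33.3 mL. At equivalence only the conjugate base is present: [A⁻] = 0.007/0.083 = 8.4000e-02 M. Kb = Kw/Ka = 2.38e-11; [OH⁻] = √(Kb × [A⁻]) = 1.4142e-06; pOH = 5.85; pH = 14 - pOH = 8.15.

V = 33.3 mL, pH = 8.15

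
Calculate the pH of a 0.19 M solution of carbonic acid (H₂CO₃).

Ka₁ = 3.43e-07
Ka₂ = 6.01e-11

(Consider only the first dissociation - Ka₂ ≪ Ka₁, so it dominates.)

First dissociation dominates. From Ka₁ = [H⁺][HA⁻]/[H₂A], x² + Ka₁·x − Ka₁·C = 0 with C = 0.19 M and Ka₁ = 3.43e-07. Solving: [H⁺] = (−Ka₁ + √(Ka₁² + 4·Ka₁·C)) / 2 = 2.5511e-04 M. pH = -log(2.5511e-04) = 3.59.

pH = 3.59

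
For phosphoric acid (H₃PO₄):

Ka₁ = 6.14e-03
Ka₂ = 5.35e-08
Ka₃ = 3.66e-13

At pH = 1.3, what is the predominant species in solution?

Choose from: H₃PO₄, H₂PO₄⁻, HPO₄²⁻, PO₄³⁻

pKa₁ = 2.21, pKa₂ = 7.27, pKa₃ = 12.44. For a polyprotic acid the predominant species crosses at each pKa: below pKa_n the protonated form dominates, above it the deprotonated form does. At pH = 1.3, the predominant species is H₃PO₄.

H₃PO₄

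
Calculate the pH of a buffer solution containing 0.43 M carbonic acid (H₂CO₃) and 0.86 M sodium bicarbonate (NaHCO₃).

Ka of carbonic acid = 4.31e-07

pKa = -log(4.31e-07) = 6.37. pH = pKa + log([A⁻]/[HA]) = 6.37 + log(0.86/0.43)

pH = 6.67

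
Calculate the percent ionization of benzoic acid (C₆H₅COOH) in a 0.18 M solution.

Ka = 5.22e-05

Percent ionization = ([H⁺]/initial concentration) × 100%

Using Ka equilibrium: x² + Ka×x - Ka×C = 0. Solving: [H⁺] = 3.0393e-03. Percent = (3.0393e-03/0.18) × 100

Percent ionization = 1.69%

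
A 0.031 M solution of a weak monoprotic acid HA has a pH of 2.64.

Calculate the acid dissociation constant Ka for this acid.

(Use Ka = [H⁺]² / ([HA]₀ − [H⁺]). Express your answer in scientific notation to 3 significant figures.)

[H⁺] = 10^(−pH) = 10^(−2.64) = 2.291e-03 M. For HA ⇌ H⁺ + A⁻, Ka = [H⁺][A⁻]/[HA] = [H⁺]² / ([HA]₀ − [H⁺]) = (2.291e-03)² / (0.031 − 2.291e-03) = 1.83e-04.

K_a = 1.83e-04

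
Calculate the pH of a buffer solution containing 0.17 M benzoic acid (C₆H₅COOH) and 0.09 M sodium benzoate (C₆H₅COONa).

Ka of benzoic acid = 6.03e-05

pKa = -log(6.03e-05) = 4.22. pH = pKa + log([A⁻]/[HA]) = 4.22 + log(0.09/0.17)

pH = 3.94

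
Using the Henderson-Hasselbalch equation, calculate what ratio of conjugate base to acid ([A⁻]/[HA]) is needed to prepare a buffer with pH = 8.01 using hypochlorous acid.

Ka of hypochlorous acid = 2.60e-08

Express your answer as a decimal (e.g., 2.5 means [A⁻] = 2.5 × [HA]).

pKa = -log(2.60e-08) = 7.5850. pH = pKa + log([A⁻]/[HA]), so log([A⁻]/[HA]) = pH − pKa = 8.01 − 7.5850 = 0.4250. [A⁻]/[HA] = 10^(0.4250) = 2.66

[A⁻]/[HA] = 2.66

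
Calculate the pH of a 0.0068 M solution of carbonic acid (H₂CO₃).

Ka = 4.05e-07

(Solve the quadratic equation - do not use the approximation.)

x² + Ka×x - Ka×C = 0. Using quadratic formula: [H⁺] = 5.2276e-05

pH = 4.28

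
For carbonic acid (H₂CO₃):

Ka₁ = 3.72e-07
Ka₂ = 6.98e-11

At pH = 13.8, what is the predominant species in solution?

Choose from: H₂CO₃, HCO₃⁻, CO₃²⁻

pKa₁ = 6.43, pKa₂ = 10.16. For a polyprotic acid the predominant species crosses at each pKa: below pKa_n the protonated form dominates, above it the deprotonated form does. At pH = 13.8, the predominant species is CO₃²⁻.

CO₃²⁻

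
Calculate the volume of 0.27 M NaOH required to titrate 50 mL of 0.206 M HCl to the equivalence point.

At equivalence: moles acid = moles base. moles HCl = 0.206 × 50/1000 = 0.0103 mol. V_base = moles / 0.27 × 1000 = 38.1 mL.

V_{base} = 38.1 mL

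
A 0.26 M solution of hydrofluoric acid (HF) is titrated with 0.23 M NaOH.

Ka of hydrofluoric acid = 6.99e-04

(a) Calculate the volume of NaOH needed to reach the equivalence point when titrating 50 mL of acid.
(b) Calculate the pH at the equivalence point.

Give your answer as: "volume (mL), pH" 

moles acid = 0.26 × 50/1000 = 0.013 mol; V_base = moles/0.23 × 1000 = 56.5 mL. At equivalence only the conjugate base is present: [A⁻] = 0.013/0.107 = 1.2204e-01 M. Kb = Kw/Ka = 1.43e-11; [OH⁻] = √(Kb × [A⁻]) = 1.3213e-06; pOH = 5.88; pH = 14 - pOH = 8.12.

V = 56.5 mL, pH = 8.12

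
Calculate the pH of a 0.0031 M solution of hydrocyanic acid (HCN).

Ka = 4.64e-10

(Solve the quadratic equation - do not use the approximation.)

x² + Ka×x - Ka×C = 0. Using quadratic formula: [H⁺] = 1.1991e-06

pH = 5.92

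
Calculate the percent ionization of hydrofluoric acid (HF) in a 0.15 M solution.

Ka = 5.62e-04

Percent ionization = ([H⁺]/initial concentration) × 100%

Using Ka equilibrium: x² + Ka×x - Ka×C = 0. Solving: [H⁺] = 8.9048e-03. Percent = (8.9048e-03/0.15) × 100

Percent ionization = 5.94%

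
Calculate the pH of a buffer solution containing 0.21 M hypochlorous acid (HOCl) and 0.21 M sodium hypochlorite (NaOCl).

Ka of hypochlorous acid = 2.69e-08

pKa = -log(2.69e-08) = 7.57. pH = pKa + log([A⁻]/[HA]) = 7.57 + log(0.21/0.21)

pH = 7.57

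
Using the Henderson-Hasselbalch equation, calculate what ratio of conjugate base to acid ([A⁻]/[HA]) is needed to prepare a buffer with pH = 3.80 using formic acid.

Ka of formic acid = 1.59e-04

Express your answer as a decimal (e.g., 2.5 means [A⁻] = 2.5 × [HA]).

pKa = -log(1.59e-04) = 3.7986. pH = pKa + log([A⁻]/[HA]), so log([A⁻]/[HA]) = pH − pKa = 3.80 − 3.7986 = 0.0014. [A⁻]/[HA] = 10^(0.0014) = 1.00

[A⁻]/[HA] = 1.00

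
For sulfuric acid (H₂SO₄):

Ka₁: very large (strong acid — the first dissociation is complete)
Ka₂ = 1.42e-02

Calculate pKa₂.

pKa₂ = -log(Ka₂) = -log(1.42e-02) = 1.85.

pK_{a2} = 1.85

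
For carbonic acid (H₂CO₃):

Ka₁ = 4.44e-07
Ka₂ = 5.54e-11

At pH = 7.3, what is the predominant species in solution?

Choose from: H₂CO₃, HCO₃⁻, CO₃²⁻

pKa₁ = 6.35, pKa₂ = 10.26. For a polyprotic acid the predominant species crosses at each pKa: below pKa_n the protonated form dominates, above it the deprotonated form does. At pH = 7.3, the predominant species is HCO₃⁻.

HCO₃⁻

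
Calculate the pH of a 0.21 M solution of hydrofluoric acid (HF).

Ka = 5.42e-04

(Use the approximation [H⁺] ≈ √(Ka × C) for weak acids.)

[H⁺] = √(Ka × C) = √(5.42e-04 × 0.21) = 1.0669e-02. pH = -log(1.0669e-02)

pH = 1.97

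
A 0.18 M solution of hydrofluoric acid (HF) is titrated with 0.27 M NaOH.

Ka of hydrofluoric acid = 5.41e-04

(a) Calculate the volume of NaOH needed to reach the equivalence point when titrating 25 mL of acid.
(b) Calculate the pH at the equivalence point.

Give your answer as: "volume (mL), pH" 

moles acid = 0.18 × 25/1000 = 0.0045 mol; V_base = moles/0.27 × 1000 = 16.7 mL. At equivalence only the conjugate base is present: [A⁻] = 0.0045/0.042 = 1.0800e-01 M. Kb = Kw/Ka = 1.85e-11; [OH⁻] = √(Kb × [A⁻]) = 1.4129e-06; pOH = 5.85; pH = 14 - pOH = 8.15.

V = 16.7 mL, pH = 8.15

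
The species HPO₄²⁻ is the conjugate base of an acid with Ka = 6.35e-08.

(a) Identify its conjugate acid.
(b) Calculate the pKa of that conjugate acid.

(a) The conjugate acid is formed by adding one H⁺ to HPO₄²⁻, giving H₂PO₄⁻. (b) pKa = -log(Ka) = -log(6.35e-08) = 7.20.

Conjugate acid: H₂PO₄⁻; pK_a = 7.20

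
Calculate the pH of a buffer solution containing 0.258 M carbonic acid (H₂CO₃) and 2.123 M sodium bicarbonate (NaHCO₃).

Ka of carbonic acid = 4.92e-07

pKa = -log(4.92e-07) = 6.31. pH = pKa + log([A⁻]/[HA]) = 6.31 + log(2.123/0.258)

pH = 7.22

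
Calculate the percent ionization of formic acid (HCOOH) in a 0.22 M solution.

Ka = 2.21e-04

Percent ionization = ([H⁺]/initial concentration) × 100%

Using Ka equilibrium: x² + Ka×x - Ka×C = 0. Solving: [H⁺] = 6.8632e-03. Percent = (6.8632e-03/0.22) × 100

Percent ionization = 3.12%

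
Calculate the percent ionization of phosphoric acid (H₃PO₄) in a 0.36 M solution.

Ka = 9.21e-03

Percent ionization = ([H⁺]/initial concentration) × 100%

Using Ka equilibrium: x² + Ka×x - Ka×C = 0. Solving: [H⁺] = 5.3160e-02. Percent = (5.3160e-02/0.36) × 100

Percent ionization = 14.8%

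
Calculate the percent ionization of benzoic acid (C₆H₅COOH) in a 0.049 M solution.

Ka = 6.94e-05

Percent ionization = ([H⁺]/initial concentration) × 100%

Using Ka equilibrium: x² + Ka×x - Ka×C = 0. Solving: [H⁺] = 1.8097e-03. Percent = (1.8097e-03/0.049) × 100

Percent ionization = 3.69%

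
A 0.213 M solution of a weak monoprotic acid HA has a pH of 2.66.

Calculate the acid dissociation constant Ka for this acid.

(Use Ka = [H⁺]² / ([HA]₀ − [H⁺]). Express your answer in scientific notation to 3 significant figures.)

[H⁺] = 10^(−pH) = 10^(−2.66) = 2.188e-03 M. For HA ⇌ H⁺ + A⁻, Ka = [H⁺][A⁻]/[HA] = [H⁺]² / ([HA]₀ − [H⁺]) = (2.188e-03)² / (0.213 − 2.188e-03) = 2.27e-05.

K_a = 2.27e-05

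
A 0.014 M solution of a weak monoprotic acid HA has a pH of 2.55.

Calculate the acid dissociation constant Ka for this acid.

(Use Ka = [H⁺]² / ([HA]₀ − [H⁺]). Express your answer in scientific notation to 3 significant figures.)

[H⁺] = 10^(−pH) = 10^(−2.55) = 2.818e-03 M. For HA ⇌ H⁺ + A⁻, Ka = [H⁺][A⁻]/[HA] = [H⁺]² / ([HA]₀ − [H⁺]) = (2.818e-03)² / (0.014 − 2.818e-03) = 7.10e-04.

K_a = 7.10e-04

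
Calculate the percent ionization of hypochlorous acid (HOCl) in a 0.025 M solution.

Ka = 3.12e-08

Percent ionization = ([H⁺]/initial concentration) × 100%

Using Ka equilibrium: x² + Ka×x - Ka×C = 0. Solving: [H⁺] = 2.7913e-05. Percent = (2.7913e-05/0.025) × 100

Percent ionization = 0.112%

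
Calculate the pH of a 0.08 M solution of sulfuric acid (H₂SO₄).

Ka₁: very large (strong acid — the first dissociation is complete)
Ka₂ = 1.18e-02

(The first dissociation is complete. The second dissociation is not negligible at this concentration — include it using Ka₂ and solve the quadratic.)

First dissociation is complete: [H⁺]₀ = [HSO₄⁻]₀ = C = 0.08 M. Second dissociation HSO₄⁻ ⇌ H⁺ + SO₄²⁻: let x = [SO₄²⁻]. Ka₂ = (C + x)·x / (C − x) = 1.18e-02 → x² + (C + Ka₂)·x − Ka₂·C = 0 → x² + 0.09180·x − 9.440e-04 = 0. x = (−0.09180 + √(0.09180² + 4 × 9.440e-04)) / 2 = 9.3341e-03 M. [H⁺] = C + x = 0.08 + 9.3341e-03 = 8.9334e-02 M. pH = -log(8.9334e-02) = 1.05.

pH = 1.05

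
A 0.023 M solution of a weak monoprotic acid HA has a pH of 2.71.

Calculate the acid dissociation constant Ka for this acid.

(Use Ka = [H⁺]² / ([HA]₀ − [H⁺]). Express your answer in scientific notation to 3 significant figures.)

[H⁺] = 10^(−pH) = 10^(−2.71) = 1.950e-03 M. For HA ⇌ H⁺ + A⁻, Ka = [H⁺][A⁻]/[HA] = [H⁺]² / ([HA]₀ − [H⁺]) = (1.950e-03)² / (0.023 − 1.950e-03) = 1.81e-04.

K_a = 1.81e-04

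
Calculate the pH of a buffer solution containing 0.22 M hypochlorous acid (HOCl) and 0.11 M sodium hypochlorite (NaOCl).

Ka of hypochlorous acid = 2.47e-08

pKa = -log(2.47e-08) = 7.61. pH = pKa + log([A⁻]/[HA]) = 7.61 + log(0.11/0.22)

pH = 7.31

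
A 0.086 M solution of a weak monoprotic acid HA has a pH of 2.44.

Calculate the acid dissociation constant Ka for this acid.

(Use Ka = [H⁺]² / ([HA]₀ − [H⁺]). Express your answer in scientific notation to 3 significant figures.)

[H⁺] = 10^(−pH) = 10^(−2.44) = 3.631e-03 M. For HA ⇌ H⁺ + A⁻, Ka = [H⁺][A⁻]/[HA] = [H⁺]² / ([HA]₀ − [H⁺]) = (3.631e-03)² / (0.086 − 3.631e-03) = 1.60e-04.

K_a = 1.60e-04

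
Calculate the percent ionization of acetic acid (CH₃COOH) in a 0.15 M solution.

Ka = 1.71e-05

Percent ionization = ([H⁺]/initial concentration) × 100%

Using Ka equilibrium: x² + Ka×x - Ka×C = 0. Solving: [H⁺] = 1.5930e-03. Percent = (1.5930e-03/0.15) × 100

Percent ionization = 1.06%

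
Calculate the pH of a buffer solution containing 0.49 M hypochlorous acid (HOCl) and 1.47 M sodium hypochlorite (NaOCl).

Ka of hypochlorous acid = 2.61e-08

pKa = -log(2.61e-08) = 7.58. pH = pKa + log([A⁻]/[HA]) = 7.58 + log(1.47/0.49)

pH = 8.06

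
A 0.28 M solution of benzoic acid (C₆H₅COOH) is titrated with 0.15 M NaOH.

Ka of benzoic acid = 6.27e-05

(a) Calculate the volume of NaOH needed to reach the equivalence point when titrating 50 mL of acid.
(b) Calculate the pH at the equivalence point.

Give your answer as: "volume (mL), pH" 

moles acid = 0.28 × 50/1000 = 0.014 mol; V_base = moles/0.15 × 1000 = 93.3 mL. At equivalence only the conjugate base is present: [A⁻] = 0.014/0.143 = 9.7674e-02 M. Kb = Kw/Ka = 1.59e-10; [OH⁻] = √(Kb × [A⁻]) = 3.9469e-06; pOH = 5.40; pH = 14 - pOH = 8.60.

V = 93.3 mL, pH = 8.60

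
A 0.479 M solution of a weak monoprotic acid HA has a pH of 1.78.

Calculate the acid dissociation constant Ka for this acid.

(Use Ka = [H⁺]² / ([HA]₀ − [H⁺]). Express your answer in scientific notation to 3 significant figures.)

[H⁺] = 10^(−pH) = 10^(−1.78) = 1.660e-02 M. For HA ⇌ H⁺ + A⁻, Ka = [H⁺][A⁻]/[HA] = [H⁺]² / ([HA]₀ − [H⁺]) = (1.660e-02)² / (0.479 − 1.660e-02) = 5.96e-04.

K_a = 5.96e-04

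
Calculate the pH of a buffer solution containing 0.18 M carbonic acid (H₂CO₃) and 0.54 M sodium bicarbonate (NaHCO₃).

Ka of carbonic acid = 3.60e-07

pKa = -log(3.60e-07) = 6.44. pH = pKa + log([A⁻]/[HA]) = 6.44 + log(0.54/0.18)

pH = 6.92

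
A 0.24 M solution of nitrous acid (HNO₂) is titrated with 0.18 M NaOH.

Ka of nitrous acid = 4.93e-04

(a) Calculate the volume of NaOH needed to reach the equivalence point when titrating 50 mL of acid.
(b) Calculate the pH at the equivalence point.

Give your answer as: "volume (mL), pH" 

moles acid = 0.24 × 50/1000 = 0.012 mol; V_base = moles/0.18 × 1000 = 66.7 mL. At equivalence only the conjugate base is present: [A⁻] = 0.012/0.117 = 1.0286e-01 M. Kb = Kw/Ka = 2.03e-11; [OH⁻] = √(Kb × [A⁻]) = 1.4444e-06; pOH = 5.84; pH = 14 - pOH = 8.16.

V = 66.7 mL, pH = 8.16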